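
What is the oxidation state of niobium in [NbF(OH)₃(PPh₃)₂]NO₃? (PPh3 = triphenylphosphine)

+5

1 nitrate outside the brackets (-1 each) → the complex ion is 1+.
Ligand charges: 1×F = -1; 2×PPh3 neutral; 3×OH = -3; sum -4.
Nb + (-4) = 1+ ⇒ Nb is +5.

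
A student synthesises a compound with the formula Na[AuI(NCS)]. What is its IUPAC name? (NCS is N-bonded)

sodium iodoisothiocyanatoaurate(I)

The 1 sodium counter-ion carries a total charge of +1, so each complex ion is 1−.
Ligand charges: 1×isothiocyanato (-1 each), 1×iodo (-1 each); total -2. So Au + (-2) = 1−, giving Au = +1.
The complex ion is anionic, so gold takes the -ate form aurate(I).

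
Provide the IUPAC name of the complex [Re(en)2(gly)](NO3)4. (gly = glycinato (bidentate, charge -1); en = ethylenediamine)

The 4 nitrate counter-ions carry a total charge of -4, so each complex ion is 4+.
Ligand charges: 1×glycinato (-1 each), 2×ethylenediamine (neutral); total -1. So Re + (-1) = 4+, giving Re = +5.
Ligands are named alphabetically: ethylenediamine before glycinato.

bis(ethylenediamine)(glycinato)rhenium(V) nitrate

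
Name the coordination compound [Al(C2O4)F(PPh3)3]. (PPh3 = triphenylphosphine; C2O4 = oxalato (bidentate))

There is no counter-ion, so the complex is neutral overall.
Ligand charges: 3×triphenylphosphine (neutral), 1×fluoro (-1 each), 1×oxalato (-2 each); total -3. So Al + (-3) = 0, giving Al = +3.
Ligands are named alphabetically: fluoro before oxalato before triphenylphosphine.

fluorooxalatotris(triphenylphosphine)aluminium(III)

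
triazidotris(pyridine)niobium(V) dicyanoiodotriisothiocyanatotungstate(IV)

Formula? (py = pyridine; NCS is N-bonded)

Cation [Nb…]: ligand charges -3, Nb(V) ⇒ ion charge 2+.
Anion [W…]: ligand charges -6, W(IV) ⇒ ion charge 2−.
One 2+ cation balances one 2− anion.

[Nb(N3)3(py)3][W(CN)2I(NCS)3]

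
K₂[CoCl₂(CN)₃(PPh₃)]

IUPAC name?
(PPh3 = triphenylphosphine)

potassium dichlorotricyano(triphenylphosphine)cobaltate(III)

The 2 potassium counter-ions carry a total charge of +2, so each complex ion is 2−.
Ligand charges: 2×chloro (-1 each), 3×cyano (-1 each), 1×triphenylphosphine (neutral); total -5. So Co + (-5) = 2−, giving Co = +3.
Ligands are named alphabetically: chloro before cyano before triphenylphosphine.
The complex ion is anionic, so cobalt takes the -ate form cobaltate(III).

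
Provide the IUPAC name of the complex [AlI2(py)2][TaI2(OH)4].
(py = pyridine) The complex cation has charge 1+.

diiodobis(pyridine)aluminium(III) tetrahydroxodiiodotantalate(V)

Both ions are complex: the cation is named first with the plain metal name, the anion second with the -ate form; each ion's ligands are alphabetised independently.
The complex cation is given as 1+; its ligand charges sum to -2, so Al = +3.
A 1:1 salt means the anion carries the equal and opposite charge, 1−.
Anion: ligand charges sum to -6; for the ion to be 1−, Ta = +5.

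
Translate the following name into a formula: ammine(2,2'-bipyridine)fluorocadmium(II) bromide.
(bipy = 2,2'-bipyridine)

[Cd(bipy)F(NH3)]Br

Ligands: 1 fluoro (F, -1), 1 2,2'-bipyridine (bipy, neutral), 1 ammine (NH3, neutral). Ligand charge sum = -1.
With Cd in oxidation state +2, the complex ion is [Cd...]^1+.
Charge balance with bromide (-1) requires 1 complex ion per 1 bromide.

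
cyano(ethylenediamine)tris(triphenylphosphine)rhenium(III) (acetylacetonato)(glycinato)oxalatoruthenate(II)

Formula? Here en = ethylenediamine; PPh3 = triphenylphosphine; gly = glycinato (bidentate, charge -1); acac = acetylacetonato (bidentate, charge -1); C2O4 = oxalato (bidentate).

Cation [Re…]: ligand charges -1, Re(III) ⇒ ion charge 2+.
Anion [Ru…]: ligand charges -4, Ru(II) ⇒ ion charge 2−.

[Re(CN)(en)(PPh3)3][Ru(acac)(C2O4)(gly)]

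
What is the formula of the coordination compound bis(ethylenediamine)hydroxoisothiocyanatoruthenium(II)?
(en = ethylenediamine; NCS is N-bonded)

[Ru(en)2(NCS)(OH)]

Ligands: 2 ethylenediamine (en, neutral), 1 isothiocyanato (NCS, -1), 1 hydroxo (OH, -1). Ligand charge sum = -2.
With Ru in oxidation state +2, the complex ion is [Ru...].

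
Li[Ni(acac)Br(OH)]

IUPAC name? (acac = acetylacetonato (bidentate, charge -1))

The 1 lithium counter-ion carries a total charge of +1, so each complex ion is 1−.
Ligand charges: 1×hydroxo (-1 each), 1×acetylacetonato (-1 each), 1×bromo (-1 each); total -3. So Ni + (-3) = 1−, giving Ni = +2.
Ligands are named alphabetically: acetylacetonato before bromo before hydroxo.
The complex ion is anionic, so nickel takes the -ate form nickelate(II).

lithium (acetylacetonato)bromohydroxonickelate(II)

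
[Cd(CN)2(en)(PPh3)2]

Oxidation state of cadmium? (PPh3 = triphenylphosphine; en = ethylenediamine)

+2

No counter-ion: the bracketed complex is neutral.
Ligand charges: 2×PPh3 neutral; 2×CN = -2; 1×en neutral; sum -2.
Cd + (-2) = 0 ⇒ Cd is +2.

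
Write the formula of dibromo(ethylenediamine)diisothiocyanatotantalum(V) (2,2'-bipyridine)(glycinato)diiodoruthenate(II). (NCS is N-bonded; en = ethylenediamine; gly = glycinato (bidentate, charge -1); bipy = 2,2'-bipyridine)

Cation [Ta…]: ligand charges -4, Ta(V) ⇒ ion charge 1+.
Anion [Ru…]: ligand charges -3, Ru(II) ⇒ ion charge 1−.

[TaBr2(en)(NCS)2][Ru(bipy)(gly)I2]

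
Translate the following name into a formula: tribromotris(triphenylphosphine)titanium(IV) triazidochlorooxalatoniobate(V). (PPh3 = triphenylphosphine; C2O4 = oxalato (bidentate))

Cation [Ti…]: ligand charges -3, Ti(IV) ⇒ ion charge 1+.
Anion [Nb…]: ligand charges -6, Nb(V) ⇒ ion charge 1−.
One 1+ cation balances one 1− anion.

[TiBr3(PPh3)3][Nb(C2O4)Cl(N3)3]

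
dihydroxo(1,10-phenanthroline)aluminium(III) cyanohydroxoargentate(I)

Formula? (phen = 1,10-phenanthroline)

[Al(OH)2(phen)][Ag(CN)(OH)]

Cation [Al…]: ligand charges -2, Al(III) ⇒ ion charge 1+.
Anion [Ag…]: ligand charges -2, Ag(I) ⇒ ion charge 1−.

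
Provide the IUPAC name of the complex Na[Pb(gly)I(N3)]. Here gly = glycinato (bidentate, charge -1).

sodium azido(glycinato)iodoplumbate(II)

The 1 sodium counter-ion carries a total charge of +1, so each complex ion is 1−.
Ligand charges: 1×iodo (-1 each), 1×glycinato (-1 each), 1×azido (-1 each); total -3. So Pb + (-3) = 1−, giving Pb = +2.
The complex ion is anionic, so lead takes the -ate form plumbate(II).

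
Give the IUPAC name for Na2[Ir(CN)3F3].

The 2 sodium counter-ions carry a total charge of +2, so each complex ion is 2−.
Ligand charges: 3×cyano (-1 each), 3×fluoro (-1 each); total -6. So Ir + (-6) = 2−, giving Ir = +4.
Ligands are named alphabetically: cyano before fluoro.
The complex ion is anionic, so iridium takes the -ate form iridate(IV).

sodium tricyanotrifluoroiridate(IV)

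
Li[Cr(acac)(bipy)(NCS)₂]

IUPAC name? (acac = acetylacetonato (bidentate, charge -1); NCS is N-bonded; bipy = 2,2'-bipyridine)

lithium (acetylacetonato)(2,2'-bipyridine)diisothiocyanatochromate(II)

The 1 lithium counter-ion carries a total charge of +1, so each complex ion is 1−.
Ligand charges: 1×acetylacetonato (-1 each), 2×isothiocyanato (-1 each), 1×2,2'-bipyridine (neutral); total -3. So Cr + (-3) = 1−, giving Cr = +2.
The complex ion is anionic, so chromium takes the -ate form chromate(II).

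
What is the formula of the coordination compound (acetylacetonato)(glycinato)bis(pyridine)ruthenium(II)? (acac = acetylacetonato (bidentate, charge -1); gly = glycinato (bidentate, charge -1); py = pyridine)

Ligands: 1 acetylacetonato (acac, -1), 1 glycinato (gly, -1), 2 pyridine (py, neutral). Ligand charge sum = -2.
With Ru in oxidation state +2, the complex ion is [Ru...].

[Ru(acac)(gly)(py)2]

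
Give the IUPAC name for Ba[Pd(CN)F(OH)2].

The 1 barium counter-ion carries a total charge of +2, so each complex ion is 2−.
Ligand charges: 1×cyano (-1 each), 2×hydroxo (-1 each), 1×fluoro (-1 each); total -4. So Pd + (-4) = 2−, giving Pd = +2.
The complex ion is anionic, so palladium takes the -ate form palladate(II).

barium cyanofluorodihydroxopalladate(II)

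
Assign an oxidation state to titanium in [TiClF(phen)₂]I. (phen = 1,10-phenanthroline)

1 iodide outside the brackets (-1 each) → the complex ion is 1+.
Ligand charges: 1×F = -1; 2×phen neutral; 1×Cl = -1; sum -2.
Ti + (-2) = 1+ ⇒ Ti is +3.

+3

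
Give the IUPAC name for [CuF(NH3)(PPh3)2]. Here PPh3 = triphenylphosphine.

There is no counter-ion, so the complex is neutral overall.
Ligand charges: 1×ammine (neutral), 2×triphenylphosphine (neutral), 1×fluoro (-1 each); total -1. So Cu + (-1) = 0, giving Cu = +1.
Ligands are named alphabetically: ammine before fluoro before triphenylphosphine.

amminefluorobis(triphenylphosphine)copper(I)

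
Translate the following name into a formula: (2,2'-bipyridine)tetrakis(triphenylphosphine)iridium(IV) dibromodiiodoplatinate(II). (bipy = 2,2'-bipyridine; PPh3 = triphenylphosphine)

Cation [Ir…]: ligand charges 0, Ir(IV) ⇒ ion charge 4+.
Anion [Pt…]: ligand charges -4, Pt(II) ⇒ ion charge 2−.
One 4+ cation requires 2 of the 2− anion.

[Ir(bipy)(PPh3)4][PtBr2I2]2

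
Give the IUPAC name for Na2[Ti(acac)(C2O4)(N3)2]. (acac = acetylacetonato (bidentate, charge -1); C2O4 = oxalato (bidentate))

sodium (acetylacetonato)diazidooxalatotitanate(III)

The 2 sodium counter-ions carry a total charge of +2, so each complex ion is 2−.
Ligand charges: 1×acetylacetonato (-1 each), 1×oxalato (-2 each), 2×azido (-1 each); total -5. So Ti + (-5) = 2−, giving Ti = +3.
The complex ion is anionic, so titanium takes the -ate form titanate(III).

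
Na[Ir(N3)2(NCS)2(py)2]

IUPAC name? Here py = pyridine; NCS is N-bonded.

The 1 sodium counter-ion carries a total charge of +1, so each complex ion is 1−.
Ligand charges: 2×pyridine (neutral), 2×azido (-1 each), 2×isothiocyanato (-1 each); total -4. So Ir + (-4) = 1−, giving Ir = +3.
Ligands are named alphabetically: azido before isothiocyanato before pyridine.
The complex ion is anionic, so iridium takes the -ate form iridate(III).

sodium diazidodiisothiocyanatobis(pyridine)iridate(III)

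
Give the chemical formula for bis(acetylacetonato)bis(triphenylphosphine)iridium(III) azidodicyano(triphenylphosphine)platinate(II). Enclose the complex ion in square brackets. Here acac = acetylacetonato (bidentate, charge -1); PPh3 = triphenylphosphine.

Cation [Ir…]: ligand charges -2, Ir(III) ⇒ ion charge 1+.
Anion [Pt…]: ligand charges -3, Pt(II) ⇒ ion charge 1−.
One 1+ cation balances one 1− anion.

[Ir(acac)2(PPh3)2][Pt(CN)2(N3)(PPh3)]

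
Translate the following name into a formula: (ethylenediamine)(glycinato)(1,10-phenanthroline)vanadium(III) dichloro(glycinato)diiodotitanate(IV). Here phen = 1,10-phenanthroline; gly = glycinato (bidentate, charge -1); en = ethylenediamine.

[V(en)(gly)(phen)][TiCl2(gly)I2]2

Cation [V…]: ligand charges -1, V(III) ⇒ ion charge 2+.
Anion [Ti…]: ligand charges -5, Ti(IV) ⇒ ion charge 1−.
One 2+ cation requires 2 of the 1− anion.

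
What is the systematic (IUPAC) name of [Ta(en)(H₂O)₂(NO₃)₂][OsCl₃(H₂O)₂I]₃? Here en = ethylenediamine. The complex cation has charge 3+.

Both ions are complex: the cation is named first with the plain metal name, the anion second with the -ate form; each ion's ligands are alphabetised independently.
The complex cation is given as 3+; its ligand charges sum to -2, so Ta = +5.
With 3 anions per cation, each anion must be 3/3 = 1−.
Anion: ligand charges sum to -4; for the ion to be 1−, Os = +3.

diaqua(ethylenediamine)dinitratotantalum(V) diaquatrichloroiodoosmate(III)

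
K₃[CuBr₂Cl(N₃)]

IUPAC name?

potassium azidodibromochlorocuprate(I)

The 3 potassium counter-ions carry a total charge of +3, so each complex ion is 3−.
Ligand charges: 1×chloro (-1 each), 2×bromo (-1 each), 1×azido (-1 each); total -4. So Cu + (-4) = 3−, giving Cu = +1.
Ligands are named alphabetically: azido before bromo before chloro.
The complex ion is anionic, so copper takes the -ate form cuprate(I).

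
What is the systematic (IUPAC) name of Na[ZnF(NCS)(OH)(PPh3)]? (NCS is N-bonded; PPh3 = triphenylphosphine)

The 1 sodium counter-ion carries a total charge of +1, so each complex ion is 1−.
Ligand charges: 1×isothiocyanato (-1 each), 1×triphenylphosphine (neutral), 1×hydroxo (-1 each), 1×fluoro (-1 each); total -3. So Zn + (-3) = 1−, giving Zn = +2.
The complex ion is anionic, so zinc takes the -ate form zincate(II).

sodium fluorohydroxoisothiocyanato(triphenylphosphine)zincate(II)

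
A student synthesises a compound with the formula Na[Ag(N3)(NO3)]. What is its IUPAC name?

The 1 sodium counter-ion carries a total charge of +1, so each complex ion is 1−.
Ligand charges: 1×azido (-1 each), 1×nitrato (-1 each); total -2. So Ag + (-2) = 1−, giving Ag = +1.
The complex ion is anionic, so silver takes the -ate form argentate(I).

sodium azidonitratoargentate(I)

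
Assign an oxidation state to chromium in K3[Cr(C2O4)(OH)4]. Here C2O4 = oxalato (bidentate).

+3

3 potassium outside the brackets (+1 each) → the complex ion is 3−.
Ligand charges: 1×C2O4 = -2; 4×OH = -4; sum -6.
Cr + (-6) = 3− ⇒ Cr is +3.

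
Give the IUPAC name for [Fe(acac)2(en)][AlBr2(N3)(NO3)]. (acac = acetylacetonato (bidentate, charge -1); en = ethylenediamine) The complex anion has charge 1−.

bis(acetylacetonato)(ethylenediamine)iron(III) azidodibromonitratoaluminate(III)

Both ions are complex: the cation is named first with the plain metal name, the anion second with the -ate form; each ion's ligands are alphabetised independently.
The complex anion is given as 1−; its ligand charges sum to -4, so Al = +3.
A 1:1 salt means the cation carries the equal and opposite charge, 1+.
Cation: ligand charges sum to -2; for the ion to be 1+, Fe = +3.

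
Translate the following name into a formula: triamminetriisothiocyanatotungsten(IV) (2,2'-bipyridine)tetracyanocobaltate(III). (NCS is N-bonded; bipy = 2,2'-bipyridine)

[W(NCS)3(NH3)3][Co(bipy)(CN)4]

Cation [W…]: ligand charges -3, W(IV) ⇒ ion charge 1+.
Anion [Co…]: ligand charges -4, Co(III) ⇒ ion charge 1−.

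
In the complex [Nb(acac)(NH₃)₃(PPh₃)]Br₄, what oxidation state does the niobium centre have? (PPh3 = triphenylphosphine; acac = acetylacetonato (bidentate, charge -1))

4 bromide outside the brackets (-1 each) → the complex ion is 4+.
Ligand charges: 3×NH3 neutral; 1×PPh3 neutral; 1×acac = -1; sum -1.
Nb + (-1) = 4+ ⇒ Nb is +5.

+5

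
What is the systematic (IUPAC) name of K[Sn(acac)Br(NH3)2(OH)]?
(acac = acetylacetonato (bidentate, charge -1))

The 1 potassium counter-ion carries a total charge of +1, so each complex ion is 1−.
Ligand charges: 2×ammine (neutral), 1×hydroxo (-1 each), 1×acetylacetonato (-1 each), 1×bromo (-1 each); total -3. So Sn + (-3) = 1−, giving Sn = +2.
The complex ion is anionic, so tin takes the -ate form stannate(II).

potassium (acetylacetonato)diamminebromohydroxostannate(II)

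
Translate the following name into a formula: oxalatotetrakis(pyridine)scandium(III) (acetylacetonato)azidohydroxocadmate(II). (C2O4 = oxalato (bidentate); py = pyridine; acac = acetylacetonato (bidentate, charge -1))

[Sc(C2O4)(py)4][Cd(acac)(N3)(OH)]

Cation [Sc…]: ligand charges -2, Sc(III) ⇒ ion charge 1+.
Anion [Cd…]: ligand charges -3, Cd(II) ⇒ ion charge 1−.
One 1+ cation balances one 1− anion.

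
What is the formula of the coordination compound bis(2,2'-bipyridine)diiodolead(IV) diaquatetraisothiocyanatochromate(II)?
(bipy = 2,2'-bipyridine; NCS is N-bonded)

Cation [Pb…]: ligand charges -2, Pb(IV) ⇒ ion charge 2+.
Anion [Cr…]: ligand charges -4, Cr(II) ⇒ ion charge 2−.
One 2+ cation balances one 2− anion.

[Pb(bipy)2I2][Cr(H2O)2(NCS)4]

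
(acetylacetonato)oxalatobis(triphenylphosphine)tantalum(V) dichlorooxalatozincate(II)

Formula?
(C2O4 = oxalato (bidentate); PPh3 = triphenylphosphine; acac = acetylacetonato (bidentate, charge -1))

[Ta(acac)(C2O4)(PPh3)2][Zn(C2O4)Cl2]

Cation [Ta…]: ligand charges -3, Ta(V) ⇒ ion charge 2+.
Anion [Zn…]: ligand charges -4, Zn(II) ⇒ ion charge 2−.
One 2+ cation balances one 2− anion.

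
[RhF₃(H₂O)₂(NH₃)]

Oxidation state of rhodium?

No counter-ion: the bracketed complex is neutral.
Ligand charges: 3×F = -3; 1×NH3 neutral; 2×H2O neutral; sum -3.
Rh + (-3) = 0 ⇒ Rh is +3.

+3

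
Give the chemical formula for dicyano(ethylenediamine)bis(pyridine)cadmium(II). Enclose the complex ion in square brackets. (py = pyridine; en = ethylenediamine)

[Cd(CN)2(en)(py)2]

Ligands: 2 pyridine (py, neutral), 2 cyano (CN, -1), 1 ethylenediamine (en, neutral). Ligand charge sum = -2.
With Cd in oxidation state +2, the complex ion is [Cd...].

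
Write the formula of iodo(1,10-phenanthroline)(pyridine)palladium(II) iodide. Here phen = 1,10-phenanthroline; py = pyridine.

Ligands: 1 1,10-phenanthroline (phen, neutral), 1 pyridine (py, neutral), 1 iodo (I, -1). Ligand charge sum = -1.
With Pd in oxidation state +2, the complex ion is [Pd...]^1+.
Charge balance with iodide (-1) requires 1 complex ion per 1 iodide.

[PdI(phen)(py)]I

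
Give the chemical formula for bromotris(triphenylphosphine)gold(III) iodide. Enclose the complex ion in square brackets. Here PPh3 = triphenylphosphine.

[AuBr(PPh3)3]I2

Ligands: 3 triphenylphosphine (PPh3, neutral), 1 bromo (Br, -1). Ligand charge sum = -1.
With Au in oxidation state +3, the complex ion is [Au...]^2+.
Charge balance with iodide (-1) requires 1 complex ion per 2 iodide.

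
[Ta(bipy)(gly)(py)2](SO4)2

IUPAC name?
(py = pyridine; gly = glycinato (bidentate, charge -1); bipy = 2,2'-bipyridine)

The 2 sulfate counter-ions carry a total charge of -4, so each complex ion is 4+.
Ligand charges: 2×pyridine (neutral), 1×glycinato (-1 each), 1×2,2'-bipyridine (neutral); total -1. So Ta + (-1) = 4+, giving Ta = +5.
Ligands are named alphabetically: bipyridine before glycinato before pyridine.

(2,2'-bipyridine)(glycinato)bis(pyridine)tantalum(V) sulfate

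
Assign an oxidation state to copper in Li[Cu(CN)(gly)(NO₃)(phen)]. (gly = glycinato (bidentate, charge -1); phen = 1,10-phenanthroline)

1 lithium outside the brackets (+1 each) → the complex ion is 1−.
Ligand charges: 1×CN = -1; 1×NO3 = -1; 1×gly = -1; 1×phen neutral; sum -3.
Cu + (-3) = 1− ⇒ Cu is +2.

+2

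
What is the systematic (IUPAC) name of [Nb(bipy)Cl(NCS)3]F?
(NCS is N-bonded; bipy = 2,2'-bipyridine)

The 1 fluoride counter-ion carries a total charge of -1, so each complex ion is 1+.
Ligand charges: 3×isothiocyanato (-1 each), 1×2,2'-bipyridine (neutral), 1×chloro (-1 each); total -4. So Nb + (-4) = 1+, giving Nb = +5.
Ligands are named alphabetically: bipyridine before chloro before isothiocyanato.

(2,2'-bipyridine)chlorotriisothiocyanatoniobium(V) fluoride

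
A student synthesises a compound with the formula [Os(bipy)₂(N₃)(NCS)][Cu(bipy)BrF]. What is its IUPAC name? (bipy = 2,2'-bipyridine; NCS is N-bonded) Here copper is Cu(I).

azidobis(2,2'-bipyridine)isothiocyanatoosmium(III) (2,2'-bipyridine)bromofluorocuprate(I)

Both ions are complex: the cation is named first with the plain metal name, the anion second with the -ate form; each ion's ligands are alphabetised independently.
Cu is given as +1; the anion's ligand charges sum to -2, so the complex anion is 1−.
A 1:1 salt means the cation carries the equal and opposite charge, 1+.
Cation: ligand charges sum to -2; for the ion to be 1+, Os = +3.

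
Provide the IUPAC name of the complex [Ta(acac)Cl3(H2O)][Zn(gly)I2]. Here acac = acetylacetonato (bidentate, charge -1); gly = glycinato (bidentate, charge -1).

(acetylacetonato)aquatrichlorotantalum(V) (glycinato)diiodozincate(II)

Zinc is always +2 in its complexes; the anion's ligand charges sum to -3, so the complex anion is 1−.
A 1:1 salt means the cation carries the equal and opposite charge, 1+.
Cation: ligand charges sum to -4; for the ion to be 1+, Ta = +5.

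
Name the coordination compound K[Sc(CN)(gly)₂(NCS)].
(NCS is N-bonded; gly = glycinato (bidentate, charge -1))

potassium cyanobis(glycinato)isothiocyanatoscandate(III)

The 1 potassium counter-ion carries a total charge of +1, so each complex ion is 1−.
Ligand charges: 1×cyano (-1 each), 1×isothiocyanato (-1 each), 2×glycinato (-1 each); total -4. So Sc + (-4) = 1−, giving Sc = +3.
The complex ion is anionic, so scandium takes the -ate form scandate(III).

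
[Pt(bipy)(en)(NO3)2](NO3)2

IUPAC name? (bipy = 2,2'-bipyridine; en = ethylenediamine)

(2,2'-bipyridine)(ethylenediamine)dinitratoplatinum(IV) nitrate

The 2 nitrate counter-ions carry a total charge of -2, so each complex ion is 2+.
Ligand charges: 1×2,2'-bipyridine (neutral), 2×nitrato (-1 each), 1×ethylenediamine (neutral); total -2. So Pt + (-2) = 2+, giving Pt = +4.
Ligands are named alphabetically: bipyridine before ethylenediamine before nitrato.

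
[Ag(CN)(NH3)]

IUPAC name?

There is no counter-ion, so the complex is neutral overall.
Ligand charges: 1×ammine (neutral), 1×cyano (-1 each); total -1. So Ag + (-1) = 0, giving Ag = +1.
Ligands are named alphabetically: ammine before cyano.

amminecyanosilver(I)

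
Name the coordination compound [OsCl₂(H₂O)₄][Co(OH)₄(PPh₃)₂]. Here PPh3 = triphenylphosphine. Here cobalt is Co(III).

Both ions are complex: the cation is named first with the plain metal name, the anion second with the -ate form; each ion's ligands are alphabetised independently.
Co is given as +3; the anion's ligand charges sum to -4, so the complex anion is 1−.
A 1:1 salt means the cation carries the equal and opposite charge, 1+.
Cation: ligand charges sum to -2; for the ion to be 1+, Os = +3.

tetraaquadichloroosmium(III) tetrahydroxobis(triphenylphosphine)cobaltate(III)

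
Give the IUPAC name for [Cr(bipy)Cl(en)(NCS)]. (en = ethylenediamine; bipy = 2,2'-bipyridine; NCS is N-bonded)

(2,2'-bipyridine)chloro(ethylenediamine)isothiocyanatochromium(II)

There is no counter-ion, so the complex is neutral overall.
Ligand charges: 1×ethylenediamine (neutral), 1×2,2'-bipyridine (neutral), 1×isothiocyanato (-1 each), 1×chloro (-1 each); total -2. So Cr + (-2) = 0, giving Cr = +2.
Ligands are named alphabetically: bipyridine before chloro before ethylenediamine before isothiocyanato.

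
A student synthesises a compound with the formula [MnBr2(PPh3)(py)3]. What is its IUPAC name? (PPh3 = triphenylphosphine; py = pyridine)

There is no counter-ion, so the complex is neutral overall.
Ligand charges: 1×triphenylphosphine (neutral), 3×pyridine (neutral), 2×bromo (-1 each); total -2. So Mn + (-2) = 0, giving Mn = +2.
Ligands are named alphabetically: bromo before pyridine before triphenylphosphine.

dibromotris(pyridine)(triphenylphosphine)manganese(II)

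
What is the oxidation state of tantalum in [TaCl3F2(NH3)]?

+5

No counter-ion: the bracketed complex is neutral.
Ligand charges: 2×F = -2; 3×Cl = -3; 1×NH3 neutral; sum -5.
Ta + (-5) = 0 ⇒ Ta is +5.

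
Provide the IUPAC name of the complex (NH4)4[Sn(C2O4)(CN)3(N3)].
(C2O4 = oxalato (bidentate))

The 4 ammonium counter-ions carry a total charge of +4, so each complex ion is 4−.
Ligand charges: 3×cyano (-1 each), 1×oxalato (-2 each), 1×azido (-1 each); total -6. So Sn + (-6) = 4−, giving Sn = +2.
Ligands are named alphabetically: azido before cyano before oxalato.
The complex ion is anionic, so tin takes the -ate form stannate(II).

ammonium azidotricyanooxalatostannate(II)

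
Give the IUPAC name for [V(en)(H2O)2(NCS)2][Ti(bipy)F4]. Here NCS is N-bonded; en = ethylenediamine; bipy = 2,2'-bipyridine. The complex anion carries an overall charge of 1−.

diaqua(ethylenediamine)diisothiocyanatovanadium(III) (2,2'-bipyridine)tetrafluorotitanate(III)

The complex anion is given as 1−; its ligand charges sum to -4, so Ti = +3.
A 1:1 salt means the cation carries the equal and opposite charge, 1+.
Cation: ligand charges sum to -2; for the ion to be 1+, V = +3.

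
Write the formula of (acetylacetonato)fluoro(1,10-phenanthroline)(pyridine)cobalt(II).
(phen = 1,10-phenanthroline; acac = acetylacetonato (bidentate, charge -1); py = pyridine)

Ligands: 1 fluoro (F, -1), 1 1,10-phenanthroline (phen, neutral), 1 acetylacetonato (acac, -1), 1 pyridine (py, neutral). Ligand charge sum = -2.
With Co in oxidation state +2, the complex ion is [Co...].

[Co(acac)F(phen)(py)]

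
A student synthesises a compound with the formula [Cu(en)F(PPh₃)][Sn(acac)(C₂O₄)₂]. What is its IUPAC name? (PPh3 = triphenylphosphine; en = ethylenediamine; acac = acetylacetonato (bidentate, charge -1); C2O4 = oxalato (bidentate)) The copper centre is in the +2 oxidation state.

(ethylenediamine)fluoro(triphenylphosphine)copper(II) (acetylacetonato)dioxalatostannate(IV)

Both ions are complex: the cation is named first with the plain metal name, the anion second with the -ate form; each ion's ligands are alphabetised independently.
Cu is given as +2; the cation's ligand charges sum to -1, so the complex cation is 1+.
A 1:1 salt means the anion carries the equal and opposite charge, 1−.
Anion: ligand charges sum to -5; for the ion to be 1−, Sn = +4.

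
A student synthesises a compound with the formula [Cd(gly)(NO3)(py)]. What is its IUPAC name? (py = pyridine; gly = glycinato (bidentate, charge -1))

There is no counter-ion, so the complex is neutral overall.
Ligand charges: 1×nitrato (-1 each), 1×pyridine (neutral), 1×glycinato (-1 each); total -2. So Cd + (-2) = 0, giving Cd = +2.
Ligands are named alphabetically: glycinato before nitrato before pyridine.

(glycinato)nitrato(pyridine)cadmium(II)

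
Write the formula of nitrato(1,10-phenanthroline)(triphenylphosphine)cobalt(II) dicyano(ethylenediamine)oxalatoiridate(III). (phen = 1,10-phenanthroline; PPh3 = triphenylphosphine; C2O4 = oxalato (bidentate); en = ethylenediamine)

Cation [Co…]: ligand charges -1, Co(II) ⇒ ion charge 1+.
Anion [Ir…]: ligand charges -4, Ir(III) ⇒ ion charge 1−.
One 1+ cation balances one 1− anion.

[Co(NO3)(phen)(PPh3)][Ir(C2O4)(CN)2(en)]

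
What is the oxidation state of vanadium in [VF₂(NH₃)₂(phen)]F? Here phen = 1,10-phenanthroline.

1 fluoride outside the brackets (-1 each) → the complex ion is 1+.
Ligand charges: 1×phen neutral; 2×NH3 neutral; 2×F = -2; sum -2.
V + (-2) = 1+ ⇒ V is +3.

+3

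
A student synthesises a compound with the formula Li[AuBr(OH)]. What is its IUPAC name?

The 1 lithium counter-ion carries a total charge of +1, so each complex ion is 1−.
Ligand charges: 1×bromo (-1 each), 1×hydroxo (-1 each); total -2. So Au + (-2) = 1−, giving Au = +1.
The complex ion is anionic, so gold takes the -ate form aurate(I).

lithium bromohydroxoaurate(I)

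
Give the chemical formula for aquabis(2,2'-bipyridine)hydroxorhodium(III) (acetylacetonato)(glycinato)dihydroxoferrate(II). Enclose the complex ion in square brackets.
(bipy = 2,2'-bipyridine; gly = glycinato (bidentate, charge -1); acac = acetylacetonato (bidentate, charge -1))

[Rh(bipy)2(H2O)(OH)][Fe(acac)(gly)(OH)2]

Cation [Rh…]: ligand charges -1, Rh(III) ⇒ ion charge 2+.
Anion [Fe…]: ligand charges -4, Fe(II) ⇒ ion charge 2−.
One 2+ cation balances one 2− anion.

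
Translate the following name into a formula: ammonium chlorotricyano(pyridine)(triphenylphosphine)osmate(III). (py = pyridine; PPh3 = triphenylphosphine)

NH4[OsCl(CN)3(PPh3)(py)]

Ligands: 3 cyano (CN, -1), 1 pyridine (py, neutral), 1 chloro (Cl, -1), 1 triphenylphosphine (PPh3, neutral). Ligand charge sum = -4.
With Os in oxidation state +3, the complex ion is [Os...]^1−.
Charge balance with ammonium (+1) requires 1 complex ion per 1 ammonium.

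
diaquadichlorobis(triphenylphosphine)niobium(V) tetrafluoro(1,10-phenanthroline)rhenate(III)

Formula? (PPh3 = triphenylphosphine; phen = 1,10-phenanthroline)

[NbCl2(H2O)2(PPh3)2][ReF4(phen)]3

Cation [Nb…]: ligand charges -2, Nb(V) ⇒ ion charge 3+.
Anion [Re…]: ligand charges -4, Re(III) ⇒ ion charge 1−.
One 3+ cation requires 3 of the 1− anion.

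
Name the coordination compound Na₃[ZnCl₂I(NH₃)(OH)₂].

The 3 sodium counter-ions carry a total charge of +3, so each complex ion is 3−.
Ligand charges: 2×chloro (-1 each), 1×iodo (-1 each), 1×ammine (neutral), 2×hydroxo (-1 each); total -5. So Zn + (-5) = 3−, giving Zn = +2.
Ligands are named alphabetically: ammine before chloro before hydroxo before iodo.
The complex ion is anionic, so zinc takes the -ate form zincate(II).

sodium amminedichlorodihydroxoiodozincate(II)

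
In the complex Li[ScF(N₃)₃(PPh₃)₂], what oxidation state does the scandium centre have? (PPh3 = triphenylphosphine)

+3

1 lithium outside the brackets (+1 each) → the complex ion is 1−.
Ligand charges: 1×F = -1; 2×PPh3 neutral; 3×N3 = -3; sum -4.
Sc + (-4) = 1− ⇒ Sc is +3.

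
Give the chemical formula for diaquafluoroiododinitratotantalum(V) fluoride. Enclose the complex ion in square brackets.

[TaF(H2O)2I(NO3)2]F

Ligands: 2 nitrato (NO3, -1), 1 fluoro (F, -1), 1 iodo (I, -1), 2 aqua (H2O, neutral). Ligand charge sum = -4.
Charge balance with fluoride (-1) requires 1 complex ion per 1 fluoride.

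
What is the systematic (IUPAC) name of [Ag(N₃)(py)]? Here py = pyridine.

There is no counter-ion, so the complex is neutral overall.
Ligand charges: 1×azido (-1 each), 1×pyridine (neutral); total -1. So Ag + (-1) = 0, giving Ag = +1.
Ligands are named alphabetically: azido before pyridine.

azido(pyridine)silver(I)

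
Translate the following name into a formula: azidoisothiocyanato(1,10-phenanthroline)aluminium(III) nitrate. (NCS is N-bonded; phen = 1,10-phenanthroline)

Ligands: 1 isothiocyanato (NCS, -1), 1 1,10-phenanthroline (phen, neutral), 1 azido (N3, -1). Ligand charge sum = -2.
Charge balance with nitrate (-1) requires 1 complex ion per 1 nitrate.

[Al(N3)(NCS)(phen)]NO3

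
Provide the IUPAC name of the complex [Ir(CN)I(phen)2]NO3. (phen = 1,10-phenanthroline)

cyanoiodobis(1,10-phenanthroline)iridium(III) nitrate

The 1 nitrate counter-ion carries a total charge of -1, so each complex ion is 1+.
Ligand charges: 1×iodo (-1 each), 2×1,10-phenanthroline (neutral), 1×cyano (-1 each); total -2. So Ir + (-2) = 1+, giving Ir = +3.
Ligands are named alphabetically: cyano before iodo before phenanthroline.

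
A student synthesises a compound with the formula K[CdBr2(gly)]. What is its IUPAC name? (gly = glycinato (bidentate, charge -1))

potassium dibromo(glycinato)cadmate(II)

The 1 potassium counter-ion carries a total charge of +1, so each complex ion is 1−.
Ligand charges: 2×bromo (-1 each), 1×glycinato (-1 each); total -3. So Cd + (-3) = 1−, giving Cd = +2.
The complex ion is anionic, so cadmium takes the -ate form cadmate(II).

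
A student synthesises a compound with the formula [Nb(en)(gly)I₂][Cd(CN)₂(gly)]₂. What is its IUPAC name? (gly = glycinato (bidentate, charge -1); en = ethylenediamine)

Cadmium is always +2 in its complexes; the anion's ligand charges sum to -3, so the complex anion is 1−.
With 2 anions per cation, the cation must be 2×1 = 2+.
Cation: ligand charges sum to -3; for the ion to be 2+, Nb = +5.

(ethylenediamine)(glycinato)diiodoniobium(V) dicyano(glycinato)cadmate(II)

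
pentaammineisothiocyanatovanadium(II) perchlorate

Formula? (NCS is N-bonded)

[V(NCS)(NH3)5]ClO4

Ligands: 5 ammine (NH3, neutral), 1 isothiocyanato (NCS, -1). Ligand charge sum = -1.
With V in oxidation state +2, the complex ion is [V...]^1+.
Charge balance with perchlorate (-1) requires 1 complex ion per 1 perchlorate.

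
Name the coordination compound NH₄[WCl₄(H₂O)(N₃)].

The 1 ammonium counter-ion carries a total charge of +1, so each complex ion is 1−.
Ligand charges: 1×azido (-1 each), 1×aqua (neutral), 4×chloro (-1 each); total -5. So W + (-5) = 1−, giving W = +4.
Ligands are named alphabetically: aqua before azido before chloro.
The complex ion is anionic, so tungsten takes the -ate form tungstate(IV).

ammonium aquaazidotetrachlorotungstate(IV)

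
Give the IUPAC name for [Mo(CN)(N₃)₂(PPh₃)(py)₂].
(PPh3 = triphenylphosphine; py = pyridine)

diazidocyanobis(pyridine)(triphenylphosphine)molybdenum(III)

There is no counter-ion, so the complex is neutral overall.
Ligand charges: 1×triphenylphosphine (neutral), 2×pyridine (neutral), 2×azido (-1 each), 1×cyano (-1 each); total -3. So Mo + (-3) = 0, giving Mo = +3.
Ligands are named alphabetically: azido before cyano before pyridine before triphenylphosphine.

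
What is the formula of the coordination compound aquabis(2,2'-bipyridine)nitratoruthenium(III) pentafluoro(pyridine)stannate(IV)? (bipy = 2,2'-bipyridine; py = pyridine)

Cation [Ru…]: ligand charges -1, Ru(III) ⇒ ion charge 2+.
Anion [Sn…]: ligand charges -5, Sn(IV) ⇒ ion charge 1−.

[Ru(bipy)2(H2O)(NO3)][SnF5(py)]2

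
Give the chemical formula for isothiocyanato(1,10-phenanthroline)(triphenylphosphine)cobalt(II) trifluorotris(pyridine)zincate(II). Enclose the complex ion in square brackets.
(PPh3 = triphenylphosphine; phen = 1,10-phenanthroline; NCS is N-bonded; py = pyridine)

[Co(NCS)(phen)(PPh3)][ZnF3(py)3]

Cation [Co…]: ligand charges -1, Co(II) ⇒ ion charge 1+.
Anion [Zn…]: ligand charges -3, Zn(II) ⇒ ion charge 1−.
One 1+ cation balances one 1− anion.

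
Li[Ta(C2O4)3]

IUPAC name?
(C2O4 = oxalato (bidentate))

lithium trioxalatotantalate(V)

The 1 lithium counter-ion carries a total charge of +1, so each complex ion is 1−.
Ligand charges: 3×oxalato (-2 each); total -6. So Ta + (-6) = 1−, giving Ta = +5.
The complex ion is anionic, so tantalum takes the -ate form tantalate(V).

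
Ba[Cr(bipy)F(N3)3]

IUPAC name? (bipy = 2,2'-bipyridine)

The 1 barium counter-ion carries a total charge of +2, so each complex ion is 2−.
Ligand charges: 3×azido (-1 each), 1×fluoro (-1 each), 1×2,2'-bipyridine (neutral); total -4. So Cr + (-4) = 2−, giving Cr = +2.
The complex ion is anionic, so chromium takes the -ate form chromate(II).

barium triazido(2,2'-bipyridine)fluorochromate(II)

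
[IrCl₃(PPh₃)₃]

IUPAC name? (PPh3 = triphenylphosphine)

trichlorotris(triphenylphosphine)iridium(III)

There is no counter-ion, so the complex is neutral overall.
Ligand charges: 3×triphenylphosphine (neutral), 3×chloro (-1 each); total -3. So Ir + (-3) = 0, giving Ir = +3.
Ligands are named alphabetically: chloro before triphenylphosphine.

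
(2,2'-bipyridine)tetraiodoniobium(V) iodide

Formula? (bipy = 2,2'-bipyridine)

Ligands: 4 iodo (I, -1), 1 2,2'-bipyridine (bipy, neutral). Ligand charge sum = -4.
Charge balance with iodide (-1) requires 1 complex ion per 1 iodide.

[Nb(bipy)I4]I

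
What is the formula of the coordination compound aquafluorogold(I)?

Ligands: 1 fluoro (F, -1), 1 aqua (H2O, neutral). Ligand charge sum = -1.
With Au in oxidation state +1, the complex ion is [Au...].

[AuF(H2O)]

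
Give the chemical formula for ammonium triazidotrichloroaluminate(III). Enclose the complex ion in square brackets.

(NH4)3[AlCl3(N3)3]

Ligands: 3 azido (N3, -1), 3 chloro (Cl, -1). Ligand charge sum = -6.
Charge balance with ammonium (+1) requires 1 complex ion per 3 ammonium.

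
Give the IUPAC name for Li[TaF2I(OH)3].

lithium difluorotrihydroxoiodotantalate(V)

The 1 lithium counter-ion carries a total charge of +1, so each complex ion is 1−.
Ligand charges: 3×hydroxo (-1 each), 2×fluoro (-1 each), 1×iodo (-1 each); total -6. So Ta + (-6) = 1−, giving Ta = +5.
The complex ion is anionic, so tantalum takes the -ate form tantalate(V).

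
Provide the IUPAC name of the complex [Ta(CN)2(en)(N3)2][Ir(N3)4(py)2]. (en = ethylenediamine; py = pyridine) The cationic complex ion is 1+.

Both ions are complex: the cation is named first with the plain metal name, the anion second with the -ate form; each ion's ligands are alphabetised independently.
The complex cation is given as 1+; its ligand charges sum to -4, so Ta = +5.
A 1:1 salt means the anion carries the equal and opposite charge, 1−.
Anion: ligand charges sum to -4; for the ion to be 1−, Ir = +3.

diazidodicyano(ethylenediamine)tantalum(V) tetraazidobis(pyridine)iridate(III)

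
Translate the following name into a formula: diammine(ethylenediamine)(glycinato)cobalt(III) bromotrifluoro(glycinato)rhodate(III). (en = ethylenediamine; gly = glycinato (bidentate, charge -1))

Cation [Co…]: ligand charges -1, Co(III) ⇒ ion charge 2+.
Anion [Rh…]: ligand charges -5, Rh(III) ⇒ ion charge 2−.

[Co(en)(gly)(NH3)2][RhBrF3(gly)]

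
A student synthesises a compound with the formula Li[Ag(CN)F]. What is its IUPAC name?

The 1 lithium counter-ion carries a total charge of +1, so each complex ion is 1−.
Ligand charges: 1×cyano (-1 each), 1×fluoro (-1 each); total -2. So Ag + (-2) = 1−, giving Ag = +1.
Ligands are named alphabetically: cyano before fluoro.
The complex ion is anionic, so silver takes the -ate form argentate(I).

lithium cyanofluoroargentate(I)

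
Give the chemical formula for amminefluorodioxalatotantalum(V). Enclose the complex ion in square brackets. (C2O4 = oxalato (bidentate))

[Ta(C2O4)2F(NH3)]

Ligands: 1 ammine (NH3, neutral), 1 fluoro (F, -1), 2 oxalato (C2O4, -2). Ligand charge sum = -5.
With Ta in oxidation state +5, the complex ion is [Ta...].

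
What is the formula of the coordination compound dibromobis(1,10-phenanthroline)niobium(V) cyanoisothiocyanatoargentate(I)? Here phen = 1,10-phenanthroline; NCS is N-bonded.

Cation [Nb…]: ligand charges -2, Nb(V) ⇒ ion charge 3+.
Anion [Ag…]: ligand charges -2, Ag(I) ⇒ ion charge 1−.
One 3+ cation requires 3 of the 1− anion.

[NbBr2(phen)2][Ag(CN)(NCS)]3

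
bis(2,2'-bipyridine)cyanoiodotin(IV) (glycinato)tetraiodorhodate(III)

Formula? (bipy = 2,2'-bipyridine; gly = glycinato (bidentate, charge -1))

[Sn(bipy)2(CN)I][Rh(gly)I4]

Cation [Sn…]: ligand charges -2, Sn(IV) ⇒ ion charge 2+.
Anion [Rh…]: ligand charges -5, Rh(III) ⇒ ion charge 2−.
One 2+ cation balances one 2− anion.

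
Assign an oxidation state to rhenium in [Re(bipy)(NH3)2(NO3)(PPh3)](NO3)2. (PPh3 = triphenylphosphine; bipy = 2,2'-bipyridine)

2 nitrate outside the brackets (-1 each) → the complex ion is 2+.
Ligand charges: 1×PPh3 neutral; 1×bipy neutral; 2×NH3 neutral; 1×NO3 = -1; sum -1.
Re + (-1) = 2+ ⇒ Re is +3.

+3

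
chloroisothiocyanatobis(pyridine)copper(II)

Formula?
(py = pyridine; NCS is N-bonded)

[CuCl(NCS)(py)2]

Ligands: 1 chloro (Cl, -1), 2 pyridine (py, neutral), 1 isothiocyanato (NCS, -1). Ligand charge sum = -2.
With Cu in oxidation state +2, the complex ion is [Cu...].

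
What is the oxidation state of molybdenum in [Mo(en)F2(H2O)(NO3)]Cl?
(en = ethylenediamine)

1 chloride outside the brackets (-1 each) → the complex ion is 1+.
Ligand charges: 1×en neutral; 1×H2O neutral; 1×NO3 = -1; 2×F = -2; sum -3.
Mo + (-3) = 1+ ⇒ Mo is +4.

+4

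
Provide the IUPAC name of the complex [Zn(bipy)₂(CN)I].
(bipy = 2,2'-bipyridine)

There is no counter-ion, so the complex is neutral overall.
Ligand charges: 1×iodo (-1 each), 2×2,2'-bipyridine (neutral), 1×cyano (-1 each); total -2. So Zn + (-2) = 0, giving Zn = +2.
Ligands are named alphabetically: bipyridine before cyano before iodo.

bis(2,2'-bipyridine)cyanoiodozinc(II)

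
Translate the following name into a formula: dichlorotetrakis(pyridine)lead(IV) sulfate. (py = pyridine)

[PbCl2(py)4]SO4

Ligands: 2 chloro (Cl, -1), 4 pyridine (py, neutral). Ligand charge sum = -2.
Charge balance with sulfate (-2) requires 1 complex ion per 1 sulfate.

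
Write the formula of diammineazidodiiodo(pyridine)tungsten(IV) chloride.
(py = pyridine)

Ligands: 2 ammine (NH3, neutral), 2 iodo (I, -1), 1 pyridine (py, neutral), 1 azido (N3, -1). Ligand charge sum = -3.
Charge balance with chloride (-1) requires 1 complex ion per 1 chloride.

[WI2(N3)(NH3)2(py)]Cl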